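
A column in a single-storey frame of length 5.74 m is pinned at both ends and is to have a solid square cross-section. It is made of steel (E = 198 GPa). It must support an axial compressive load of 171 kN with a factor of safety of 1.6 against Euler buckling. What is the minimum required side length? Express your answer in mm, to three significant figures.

a ≈ 86.3 mm

Required P_cr = n·P = 1.6 × 171 = 273.6 kN
L_e = K·L = 1 × 5.74 = 5.740 m
Required I = P_cr·L_e²/(π²E) = 2.736×10^5 × 5.740² / (π² × 1.98×10^11) = 4.613×10^-6 m⁴
I_req = 4.613×10^6 mm⁴
Solid square: I = a⁴/12  ⇒  a = (12I)^(1/4) = (12×4.613×10^6)^(1/4) = 86.3 mm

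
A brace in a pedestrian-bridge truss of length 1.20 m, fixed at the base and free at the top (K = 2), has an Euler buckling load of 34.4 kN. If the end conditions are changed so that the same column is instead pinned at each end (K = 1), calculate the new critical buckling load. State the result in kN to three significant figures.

P_cr ≈ 138 kN

P_cr ∝ 1/K², so P_cr,new = P_cr,old × (K_old/K_new)² = 34.4 × (2/1)²
= 34.4 × 4.000 = 138 kN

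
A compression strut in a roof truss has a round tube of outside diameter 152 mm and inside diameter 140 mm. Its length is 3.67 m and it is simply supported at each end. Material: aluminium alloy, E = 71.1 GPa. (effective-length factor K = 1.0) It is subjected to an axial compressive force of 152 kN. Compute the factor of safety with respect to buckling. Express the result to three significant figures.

d_o = 152 mm, d_i = 140 mm
I = π(d_o⁴ − d_i⁴)/64 = π(152⁴ − 140.0⁴)/64 = 7.345×10^6 mm⁴
I = 7.345×10^6 mm⁴ = 7.345×10^-6 m⁴
Effective length L_e = K·L = 1 × 3.67 = 3.670 m
P_cr = π²EI / L_e² = π² × 71.1×10⁹ × 7.345×10^-6 / 3.670² = 3.827×10^5 N
Factor of safety n = P_cr / P = 382.68 / 152 = 2.52

n ≈ 2.52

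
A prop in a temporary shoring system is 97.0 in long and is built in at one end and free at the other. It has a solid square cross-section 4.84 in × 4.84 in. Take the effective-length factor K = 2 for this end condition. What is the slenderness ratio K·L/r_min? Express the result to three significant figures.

For a square r = a/√12 = 4.84/√12 = 1.397 in
L_e = K·L = 2 × 97.0 = 194.0 in
λ = L_e / r_min = 194.00 / 1.397 = 139

λ ≈ 139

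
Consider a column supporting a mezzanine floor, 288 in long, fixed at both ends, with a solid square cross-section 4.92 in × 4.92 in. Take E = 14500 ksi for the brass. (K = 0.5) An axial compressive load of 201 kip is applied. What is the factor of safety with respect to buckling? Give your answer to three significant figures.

n ≈ 1.68

I = a⁴/12 = 4.92⁴/12 = 48.83 in⁴
Effective length L_e = K·L = 0.5 × 288 = 144.0 in
P_cr = π²EI / L_e² = π² × 14500×10³ × 48.83 / 144.0² = 3.370×10^5 lb
Factor of safety n = P_cr / P = 336.99 / 201 = 1.68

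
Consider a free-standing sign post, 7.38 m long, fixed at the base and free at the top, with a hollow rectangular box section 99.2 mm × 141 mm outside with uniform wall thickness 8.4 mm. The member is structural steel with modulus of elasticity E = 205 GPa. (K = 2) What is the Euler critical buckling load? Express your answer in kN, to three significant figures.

P_cr ≈ 52.7 kN

Inner dimensions: h_i = 141 − 2×8.4 = 124.2 mm, b_i = 99.2 − 2×8.4 = 82.40 mm
Weak-axis I_min = (h_o·b_o³ − h_i·b_i³)/12 with b_o = 99.2, b_i = 82.40 mm (shorter outer/inner sides).
I_min = (141×99.2³ − 124.2×82.40³)/12 = 5.680×10^6 mm⁴
I = 5.680×10^6 mm⁴ = 5.680×10^-6 m⁴
Effective length L_e = K·L = 2 × 7.38 = 14.76 m
P_cr = π²EI / L_e² = π² × 205×10⁹ × 5.680×10^-6 / 14.76² = 5.275×10^4 N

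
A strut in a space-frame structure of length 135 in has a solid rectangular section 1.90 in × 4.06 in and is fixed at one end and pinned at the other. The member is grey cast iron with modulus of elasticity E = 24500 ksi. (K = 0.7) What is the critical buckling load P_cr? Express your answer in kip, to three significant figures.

Buckling occurs about the weak axis: I_min = h·b³/12 with b = 1.90 in (the shorter side).
I_min = 4.06×1.90³/12 = 2.321 in⁴
Effective length L_e = K·L = 0.7 × 135 = 94.50 in
P_cr = π²EI / L_e² = π² × 24500×10³ × 2.321 / 94.50² = 6.284×10^4 lb

P_cr ≈ 62.8 kip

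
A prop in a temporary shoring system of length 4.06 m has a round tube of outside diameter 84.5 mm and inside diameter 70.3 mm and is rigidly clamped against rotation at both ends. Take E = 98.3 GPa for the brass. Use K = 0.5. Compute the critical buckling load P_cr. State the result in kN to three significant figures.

P_cr ≈ 307 kN

d_o = 84.5 mm, d_i = 70.3 mm
I = π(d_o⁴ − d_i⁴)/64 = π(84.5⁴ − 70.30⁴)/64 = 1.304×10^6 mm⁴
I = 1.304×10^6 mm⁴ = 1.304×10^-6 m⁴
Effective length L_e = K·L = 0.5 × 4.06 = 2.030 m
P_cr = π²EI / L_e² = π² × 98.3×10⁹ × 1.304×10^-6 / 2.030² = 3.069×10^5 N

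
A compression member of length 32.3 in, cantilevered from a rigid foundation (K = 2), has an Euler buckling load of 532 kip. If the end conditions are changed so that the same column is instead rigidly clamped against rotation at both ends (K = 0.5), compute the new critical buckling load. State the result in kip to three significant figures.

P_cr ∝ 1/K², so P_cr,new = P_cr,old × (K_old/K_new)² = 532 × (2/0.5)²
= 532 × 16.00 = 8510 kip

P_cr ≈ 8510 kip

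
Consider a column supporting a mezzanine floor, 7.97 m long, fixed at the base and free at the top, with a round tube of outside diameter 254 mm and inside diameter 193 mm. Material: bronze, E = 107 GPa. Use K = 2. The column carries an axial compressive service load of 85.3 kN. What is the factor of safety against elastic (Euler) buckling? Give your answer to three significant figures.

n ≈ 6.64

d_o = 254 mm, d_i = 193 mm
I = π(d_o⁴ − d_i⁴)/64 = π(254⁴ − 193.0⁴)/64 = 1.362×10^8 mm⁴
I = 1.362×10^8 mm⁴ = 1.362×10^-4 m⁴
Effective length L_e = K·L = 2 × 7.97 = 15.94 m
P_cr = π²EI / L_e² = π² × 107×10⁹ × 1.362×10^-4 / 15.94² = 5.661×10^5 N
Factor of safety n = P_cr / P = 566.13 / 85.3 = 6.64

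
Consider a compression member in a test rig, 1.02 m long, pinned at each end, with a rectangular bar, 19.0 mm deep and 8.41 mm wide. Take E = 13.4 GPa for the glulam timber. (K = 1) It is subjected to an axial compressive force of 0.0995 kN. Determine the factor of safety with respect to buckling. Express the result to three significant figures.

Buckling occurs about the weak axis: I_min = h·b³/12 with b = 8.41 mm (the shorter side).
I_min = 19.0×8.41³/12 = 941.8 mm⁴
I = 941.8 mm⁴ = 9.418×10^-10 m⁴
Effective length L_e = K·L = 1 × 1.02 = 1.020 m
P_cr = π²EI / L_e² = π² × 13.4×10⁹ × 9.418×10^-10 / 1.020² = 119.7 N
Factor of safety n = P_cr / P = 0.11972 / 0.0995 = 1.20

n ≈ 1.20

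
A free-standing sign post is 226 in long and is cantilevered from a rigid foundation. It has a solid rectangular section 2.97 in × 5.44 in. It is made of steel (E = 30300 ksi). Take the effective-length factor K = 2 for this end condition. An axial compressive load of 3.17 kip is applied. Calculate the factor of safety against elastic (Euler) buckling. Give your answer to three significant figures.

n ≈ 5.48

Buckling occurs about the weak axis: I_min = h·b³/12 with b = 2.97 in (the shorter side).
I_min = 5.44×2.97³/12 = 11.88 in⁴
Effective length L_e = K·L = 2 × 226 = 452.0 in
P_cr = π²EI / L_e² = π² × 30300×10³ × 11.88 / 452.0² = 1.738×10^4 lb
Factor of safety n = P_cr / P = 17.384 / 3.17 = 5.48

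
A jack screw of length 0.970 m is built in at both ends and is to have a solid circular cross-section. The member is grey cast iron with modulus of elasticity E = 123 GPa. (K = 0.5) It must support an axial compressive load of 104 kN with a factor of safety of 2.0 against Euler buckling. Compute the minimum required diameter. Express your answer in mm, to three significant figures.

d ≈ 30.1 mm

Required P_cr = n·P = 2.0 × 104 = 208.0 kN
L_e = K·L = 0.5 × 0.970 = 0.4850 m
Required I = P_cr·L_e²/(π²E) = 2.080×10^5 × 0.4850² / (π² × 1.23×10^11) = 4.030×10^-8 m⁴
I_req = 4.030×10^4 mm⁴
Solid circle: I = πd⁴/64  ⇒  d = (64I/π)^(1/4) = (64×4.030×10^4/π)^(1/4) = 30.1 mm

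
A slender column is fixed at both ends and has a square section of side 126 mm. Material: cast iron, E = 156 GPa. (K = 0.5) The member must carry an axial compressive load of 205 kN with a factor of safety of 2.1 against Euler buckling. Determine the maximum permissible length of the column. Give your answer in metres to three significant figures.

L_max ≈ 17.3 m

I = a⁴/12 = 126⁴/12 = 2.100×10^7 mm⁴
I = 2.100×10^-5 m⁴
Required critical load P_cr = n·P = 2.1 × 205 = 430.5 kN = 4.305×10^5 N
From P_cr = π²EI/(K·L)²:  L = (1/K)·√(π²EI/P_cr) = (1/0.5)·√(π²×1.56×10^11×2.100×10^-5/4.305×10^5)
L = 17.3 m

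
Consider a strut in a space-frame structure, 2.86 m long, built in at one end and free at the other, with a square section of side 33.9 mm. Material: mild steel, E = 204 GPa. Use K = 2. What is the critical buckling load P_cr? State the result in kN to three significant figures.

P_cr ≈ 6.77 kN

I = a⁴/12 = 33.9⁴/12 = 1.101×10^5 mm⁴
I = 1.101×10^5 mm⁴ = 1.101×10^-7 m⁴
Effective length L_e = K·L = 2 × 2.86 = 5.720 m
P_cr = π²EI / L_e² = π² × 204×10⁹ × 1.101×10^-7 / 5.720² = 6.773×10^3 N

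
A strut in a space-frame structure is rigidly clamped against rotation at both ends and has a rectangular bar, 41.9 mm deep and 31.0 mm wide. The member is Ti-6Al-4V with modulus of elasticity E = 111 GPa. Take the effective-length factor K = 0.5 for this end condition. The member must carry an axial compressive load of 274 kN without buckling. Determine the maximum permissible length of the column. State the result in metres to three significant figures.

L_max ≈ 1.29 m

Buckling occurs about the weak axis: I_min = h·b³/12 with b = 31.0 mm (the shorter side).
I_min = 41.9×31.0³/12 = 1.040×10^5 mm⁴
I = 1.040×10^-7 m⁴
At the buckling limit P_cr = P = 2.740×10^5 N
From P_cr = π²EI/(K·L)²:  L = (1/K)·√(π²EI/P_cr) = (1/0.5)·√(π²×1.11×10^11×1.040×10^-7/2.740×10^5)
L = 1.29 m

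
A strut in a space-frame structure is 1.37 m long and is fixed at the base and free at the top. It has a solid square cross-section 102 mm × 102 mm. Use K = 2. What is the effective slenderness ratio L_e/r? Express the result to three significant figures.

λ ≈ 93.1

For a square r = a/√12 = 102/√12 = 29.44 mm
L_e = K·L = 2 × 1.37 m = 2.740 m = 2740.0 mm
λ = L_e / r_min = 2740.0 / 29.44 = 93.1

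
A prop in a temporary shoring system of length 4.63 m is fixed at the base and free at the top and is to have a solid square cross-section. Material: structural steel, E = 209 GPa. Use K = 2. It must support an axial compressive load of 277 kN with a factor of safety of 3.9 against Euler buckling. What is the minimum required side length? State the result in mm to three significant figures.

Required P_cr = n·P = 3.9 × 277 = 1080 kN
L_e = K·L = 2 × 4.63 = 9.260 m
Required I = P_cr·L_e²/(π²E) = 1.080×10^6 × 9.260² / (π² × 2.09×10^11) = 4.491×10^-5 m⁴
I_req = 4.491×10^7 mm⁴
Solid square: I = a⁴/12  ⇒  a = (12I)^(1/4) = (12×4.491×10^7)^(1/4) = 152 mm

a ≈ 152 mm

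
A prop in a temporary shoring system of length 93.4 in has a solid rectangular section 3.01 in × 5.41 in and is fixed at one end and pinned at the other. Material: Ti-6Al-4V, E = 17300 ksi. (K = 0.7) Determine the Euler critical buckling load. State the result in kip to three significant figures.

P_cr ≈ 491 kip

Buckling occurs about the weak axis: I_min = h·b³/12 with b = 3.01 in (the shorter side).
I_min = 5.41×3.01³/12 = 12.29 in⁴
Effective length L_e = K·L = 0.7 × 93.4 = 65.38 in
P_cr = π²EI / L_e² = π² × 17300×10³ × 12.29 / 65.38² = 4.911×10^5 lb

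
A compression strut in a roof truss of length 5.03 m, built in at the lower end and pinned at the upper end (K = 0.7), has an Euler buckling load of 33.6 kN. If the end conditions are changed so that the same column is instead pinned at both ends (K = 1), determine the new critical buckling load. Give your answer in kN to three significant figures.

P_cr ≈ 16.5 kN

P_cr ∝ 1/K², so P_cr,new = P_cr,old × (K_old/K_new)² = 33.6 × (0.7/1)²
= 33.6 × 0.4900 = 16.5 kN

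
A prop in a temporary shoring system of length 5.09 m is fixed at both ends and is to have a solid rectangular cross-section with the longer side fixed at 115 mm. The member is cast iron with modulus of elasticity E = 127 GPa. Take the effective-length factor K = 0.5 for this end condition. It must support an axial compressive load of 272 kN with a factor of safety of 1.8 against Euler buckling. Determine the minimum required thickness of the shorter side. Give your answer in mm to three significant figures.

Required P_cr = n·P = 1.8 × 272 = 489.6 kN
L_e = K·L = 0.5 × 5.09 = 2.545 m
Required I = P_cr·L_e²/(π²E) = 4.896×10^5 × 2.545² / (π² × 1.27×10^11) = 2.530×10^-6 m⁴
I_req = 2.530×10^6 mm⁴
Rectangle, weak axis: I_min = h·b³/12 with h = 115 mm fixed  ⇒  b = (12I/h)^(1/3) = 64.2 mm

b ≈ 64.2 mm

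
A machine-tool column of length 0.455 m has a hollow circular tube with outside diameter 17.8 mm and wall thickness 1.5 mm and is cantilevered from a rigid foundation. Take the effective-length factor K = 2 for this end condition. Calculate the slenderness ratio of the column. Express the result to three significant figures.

Inner diameter d_i = 17.8 − 2×1.5 = 14.80 mm
I = π(d_o⁴ − d_i⁴)/64 = π(17.8⁴ − 14.80⁴)/64 = 2.573×10^3 mm⁴
A = 76.81 mm²;  r_min = √(I/A) = √(2.573×10^3/76.81) = 5.787 mm
L_e = K·L = 2 × 0.455 m = 0.9100 m = 910.00 mm
λ = L_e / r_min = 910.00 / 5.787 = 157

λ ≈ 157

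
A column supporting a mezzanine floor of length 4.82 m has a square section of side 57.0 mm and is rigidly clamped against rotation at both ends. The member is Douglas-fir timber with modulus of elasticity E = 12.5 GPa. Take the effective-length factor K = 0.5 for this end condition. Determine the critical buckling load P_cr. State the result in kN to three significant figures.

P_cr ≈ 18.7 kN

I = a⁴/12 = 57.0⁴/12 = 8.797×10^5 mm⁴
I = 8.797×10^5 mm⁴ = 8.797×10^-7 m⁴
Effective length L_e = K·L = 0.5 × 4.82 = 2.410 m
P_cr = π²EI / L_e² = π² × 12.5×10⁹ × 8.797×10^-7 / 2.410² = 1.869×10^4 N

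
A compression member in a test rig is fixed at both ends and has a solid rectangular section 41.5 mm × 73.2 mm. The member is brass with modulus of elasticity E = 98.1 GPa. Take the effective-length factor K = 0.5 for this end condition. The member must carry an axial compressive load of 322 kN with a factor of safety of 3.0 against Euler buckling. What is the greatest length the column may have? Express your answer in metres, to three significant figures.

L_max ≈ 1.32 m

Buckling occurs about the weak axis: I_min = h·b³/12 with b = 41.5 mm (the shorter side).
I_min = 73.2×41.5³/12 = 4.360×10^5 mm⁴
I = 4.360×10^-7 m⁴
Required critical load P_cr = n·P = 3.0 × 322 = 966.0 kN = 9.660×10^5 N
From P_cr = π²EI/(K·L)²:  L = (1/K)·√(π²EI/P_cr) = (1/0.5)·√(π²×9.81×10^10×4.360×10^-7/9.660×10^5)
L = 1.32 m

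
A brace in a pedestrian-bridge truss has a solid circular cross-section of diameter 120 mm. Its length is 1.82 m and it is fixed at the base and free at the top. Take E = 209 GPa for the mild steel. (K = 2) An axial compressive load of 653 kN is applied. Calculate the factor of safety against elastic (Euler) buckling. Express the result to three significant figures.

n ≈ 2.43

I = πd⁴/64 = π×120⁴/64 = 1.018×10^7 mm⁴
I = 1.018×10^7 mm⁴ = 1.018×10^-5 m⁴
Effective length L_e = K·L = 2 × 1.82 = 3.640 m
P_cr = π²EI / L_e² = π² × 209×10⁹ × 1.018×10^-5 / 3.640² = 1.585×10^6 N
Factor of safety n = P_cr / P = 1584.7 / 653 = 2.43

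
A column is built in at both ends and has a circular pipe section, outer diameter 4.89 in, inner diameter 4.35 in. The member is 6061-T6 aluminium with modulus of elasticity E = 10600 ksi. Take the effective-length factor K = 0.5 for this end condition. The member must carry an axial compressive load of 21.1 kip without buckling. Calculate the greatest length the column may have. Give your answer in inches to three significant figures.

L_max ≈ 456 in

d_o = 4.89 in, d_i = 4.35 in
I = π(d_o⁴ − d_i⁴)/64 = π(4.89⁴ − 4.350⁴)/64 = 10.49 in⁴
At the buckling limit P_cr = P = 2.110×10^4 lb
From P_cr = π²EI/(K·L)²:  L = (1/K)·√(π²EI/P_cr) = (1/0.5)·√(π²×1.06×10^7×10.49/2.110×10^4)
L = 456 in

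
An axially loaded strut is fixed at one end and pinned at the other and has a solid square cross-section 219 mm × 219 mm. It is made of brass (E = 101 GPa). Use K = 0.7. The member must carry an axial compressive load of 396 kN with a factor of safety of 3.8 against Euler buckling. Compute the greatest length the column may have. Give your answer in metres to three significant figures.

L_max ≈ 16.1 m

I = a⁴/12 = 219⁴/12 = 1.917×10^8 mm⁴
I = 1.917×10^-4 m⁴
Required critical load P_cr = n·P = 3.8 × 396 = 1505 kN = 1.505×10^6 N
From P_cr = π²EI/(K·L)²:  L = (1/K)·√(π²EI/P_cr) = (1/0.7)·√(π²×1.01×10^11×1.917×10^-4/1.505×10^6)
L = 16.1 m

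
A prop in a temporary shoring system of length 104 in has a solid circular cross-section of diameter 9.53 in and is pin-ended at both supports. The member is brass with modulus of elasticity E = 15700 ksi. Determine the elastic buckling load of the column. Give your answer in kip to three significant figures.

P_cr ≈ 5800 kip

I = πd⁴/64 = π×9.53⁴/64 = 404.9 in⁴
Effective length L_e = K·L = 1 × 104 = 104.0 in
P_cr = π²EI / L_e² = π² × 15700×10³ × 404.9 / 104.0² = 5.801×10^6 lb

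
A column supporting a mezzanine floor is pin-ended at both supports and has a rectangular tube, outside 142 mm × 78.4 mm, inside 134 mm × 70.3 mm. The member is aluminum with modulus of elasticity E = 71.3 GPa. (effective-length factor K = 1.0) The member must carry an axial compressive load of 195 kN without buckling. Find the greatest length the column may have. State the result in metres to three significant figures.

Weak-axis I_min = (h_o·b_o³ − h_i·b_i³)/12 with b_o = 78.4, b_i = 70.30 mm (shorter outer/inner sides).
I_min = (142×78.4³ − 134.0×70.30³)/12 = 1.823×10^6 mm⁴
I = 1.823×10^-6 m⁴
At the buckling limit P_cr = P = 1.950×10^5 N
From P_cr = π²EI/(K·L)²:  L = (1/K)·√(π²EI/P_cr) = (1/1)·√(π²×7.13×10^10×1.823×10^-6/1.950×10^5)
L = 2.56 m

L_max ≈ 2.56 m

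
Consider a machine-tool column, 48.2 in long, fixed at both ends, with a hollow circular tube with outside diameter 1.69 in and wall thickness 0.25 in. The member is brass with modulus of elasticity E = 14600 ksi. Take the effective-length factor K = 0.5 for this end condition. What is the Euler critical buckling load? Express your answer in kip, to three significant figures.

P_cr ≈ 74.9 kip

Inner diameter d_i = 1.69 − 2×0.25 = 1.190 in
I = π(d_o⁴ − d_i⁴)/64 = π(1.69⁴ − 1.190⁴)/64 = 0.3020 in⁴
Effective length L_e = K·L = 0.5 × 48.2 = 24.10 in
P_cr = π²EI / L_e² = π² × 14600×10³ × 0.3020 / 24.10² = 7.492×10^4 lb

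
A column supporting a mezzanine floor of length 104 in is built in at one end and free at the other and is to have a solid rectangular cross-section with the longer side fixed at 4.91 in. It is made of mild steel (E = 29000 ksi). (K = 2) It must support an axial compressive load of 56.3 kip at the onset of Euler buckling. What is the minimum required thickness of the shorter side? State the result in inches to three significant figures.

L_e = K·L = 2 × 104 = 208.0 in
Required I = P_cr·L_e²/(π²E) = 5.630×10^4 × 208.0² / (π² × 2.90×10^7) = 8.510 in⁴
Rectangle, weak axis: I_min = h·b³/12 with h = 4.91 in fixed  ⇒  b = (12I/h)^(1/3) = 2.75 in

b ≈ 2.75 in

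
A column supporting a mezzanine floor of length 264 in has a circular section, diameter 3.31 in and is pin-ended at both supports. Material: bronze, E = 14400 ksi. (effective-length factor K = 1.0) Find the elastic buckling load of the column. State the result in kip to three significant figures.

P_cr ≈ 12.0 kip

I = πd⁴/64 = π×3.31⁴/64 = 5.892 in⁴
Effective length L_e = K·L = 1 × 264 = 264.0 in
P_cr = π²EI / L_e² = π² × 14400×10³ × 5.892 / 264.0² = 1.202×10^4 lb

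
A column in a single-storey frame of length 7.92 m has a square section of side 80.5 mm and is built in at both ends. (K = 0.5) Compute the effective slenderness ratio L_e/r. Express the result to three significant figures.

λ ≈ 170

I = a⁴/12 = 80.5⁴/12 = 3.499×10^6 mm⁴
A = 6.480×10^3 mm²;  r_min = √(I/A) = √(3.499×10^6/6.480×10^3) = 23.24 mm
L_e = K·L = 0.5 × 7.92 m = 3.960 m = 3960.0 mm
λ = L_e / r_min = 3960.0 / 23.24 = 170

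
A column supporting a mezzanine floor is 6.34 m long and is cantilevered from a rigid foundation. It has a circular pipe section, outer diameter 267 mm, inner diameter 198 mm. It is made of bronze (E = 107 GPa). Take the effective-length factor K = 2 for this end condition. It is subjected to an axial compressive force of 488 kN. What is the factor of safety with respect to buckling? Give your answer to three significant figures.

n ≈ 2.34

d_o = 267 mm, d_i = 198 mm
I = π(d_o⁴ − d_i⁴)/64 = π(267⁴ − 198.0⁴)/64 = 1.740×10^8 mm⁴
I = 1.740×10^8 mm⁴ = 1.740×10^-4 m⁴
Effective length L_e = K·L = 2 × 6.34 = 12.68 m
P_cr = π²EI / L_e² = π² × 107×10⁹ × 1.740×10^-4 / 12.68² = 1.143×10^6 N
Factor of safety n = P_cr / P = 1143.0 / 488 = 2.34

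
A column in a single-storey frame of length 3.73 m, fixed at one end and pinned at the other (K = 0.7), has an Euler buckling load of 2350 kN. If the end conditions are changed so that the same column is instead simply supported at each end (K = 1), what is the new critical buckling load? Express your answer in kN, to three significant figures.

P_cr ∝ 1/K², so P_cr,new = P_cr,old × (K_old/K_new)² = 2350 × (0.7/1)²
= 2350 × 0.4900 = 1150 kN

P_cr ≈ 1150 kN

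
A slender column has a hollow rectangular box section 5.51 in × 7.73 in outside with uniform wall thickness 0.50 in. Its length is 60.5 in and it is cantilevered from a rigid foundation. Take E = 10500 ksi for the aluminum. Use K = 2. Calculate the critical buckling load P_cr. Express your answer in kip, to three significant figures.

P_cr ≈ 399 kip

Inner dimensions: h_i = 7.73 − 2×0.50 = 6.730 in, b_i = 5.51 − 2×0.50 = 4.510 in
Weak-axis I_min = (h_o·b_o³ − h_i·b_i³)/12 with b_o = 5.51, b_i = 4.510 in (shorter outer/inner sides).
I_min = (7.73×5.51³ − 6.730×4.510³)/12 = 56.31 in⁴
Effective length L_e = K·L = 2 × 60.5 = 121.0 in
P_cr = π²EI / L_e² = π² × 10500×10³ × 56.31 / 121.0² = 3.986×10^5 lb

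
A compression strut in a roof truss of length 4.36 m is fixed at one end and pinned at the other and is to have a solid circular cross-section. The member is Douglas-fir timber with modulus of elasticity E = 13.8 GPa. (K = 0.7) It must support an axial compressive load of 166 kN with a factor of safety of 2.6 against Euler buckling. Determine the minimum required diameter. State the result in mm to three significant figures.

Required P_cr = n·P = 2.6 × 166 = 431.6 kN
L_e = K·L = 0.7 × 4.36 = 3.052 m
Required I = P_cr·L_e²/(π²E) = 4.316×10^5 × 3.052² / (π² × 1.38×10^10) = 2.952×10^-5 m⁴
I_req = 2.952×10^7 mm⁴
Solid circle: I = πd⁴/64  ⇒  d = (64I/π)^(1/4) = (64×2.952×10^7/π)^(1/4) = 157 mm

d ≈ 157 mm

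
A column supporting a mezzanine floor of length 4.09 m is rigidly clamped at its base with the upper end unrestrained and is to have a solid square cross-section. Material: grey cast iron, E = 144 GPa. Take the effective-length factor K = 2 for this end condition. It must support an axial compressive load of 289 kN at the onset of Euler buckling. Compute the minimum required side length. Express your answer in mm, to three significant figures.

a ≈ 113 mm

L_e = K·L = 2 × 4.09 = 8.180 m
Required I = P_cr·L_e²/(π²E) = 2.890×10^5 × 8.180² / (π² × 1.44×10^11) = 1.361×10^-5 m⁴
I_req = 1.361×10^7 mm⁴
Solid square: I = a⁴/12  ⇒  a = (12I)^(1/4) = (12×1.361×10^7)^(1/4) = 113 mm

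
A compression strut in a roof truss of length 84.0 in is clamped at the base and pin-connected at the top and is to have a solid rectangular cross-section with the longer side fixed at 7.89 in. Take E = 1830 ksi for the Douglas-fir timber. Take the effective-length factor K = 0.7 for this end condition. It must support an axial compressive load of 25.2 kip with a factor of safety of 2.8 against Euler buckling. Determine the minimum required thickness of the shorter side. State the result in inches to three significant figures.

Required P_cr = n·P = 2.8 × 25.2 = 70.56 kip
L_e = K·L = 0.7 × 84.0 = 58.80 in
Required I = P_cr·L_e²/(π²E) = 7.056×10^4 × 58.80² / (π² × 1.83×10^6) = 13.51 in⁴
Rectangle, weak axis: I_min = h·b³/12 with h = 7.89 in fixed  ⇒  b = (12I/h)^(1/3) = 2.74 in

b ≈ 2.74 in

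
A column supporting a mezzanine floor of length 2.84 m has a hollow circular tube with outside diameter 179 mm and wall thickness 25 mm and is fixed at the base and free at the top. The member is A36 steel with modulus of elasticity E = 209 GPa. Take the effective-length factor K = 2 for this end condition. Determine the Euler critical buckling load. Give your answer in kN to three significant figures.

Inner diameter d_i = 179 − 2×25 = 129.0 mm
I = π(d_o⁴ − d_i⁴)/64 = π(179⁴ − 129.0⁴)/64 = 3.680×10^7 mm⁴
I = 3.680×10^7 mm⁴ = 3.680×10^-5 m⁴
Effective length L_e = K·L = 2 × 2.84 = 5.680 m
P_cr = π²EI / L_e² = π² × 209×10⁹ × 3.680×10^-5 / 5.680² = 2.353×10^6 N

P_cr ≈ 2350 kN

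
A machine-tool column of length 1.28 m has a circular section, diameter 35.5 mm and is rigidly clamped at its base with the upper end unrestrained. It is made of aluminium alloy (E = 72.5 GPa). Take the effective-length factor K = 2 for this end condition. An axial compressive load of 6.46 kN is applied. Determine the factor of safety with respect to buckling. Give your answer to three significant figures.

n ≈ 1.32

I = πd⁴/64 = π×35.5⁴/64 = 7.796×10^4 mm⁴
I = 7.796×10^4 mm⁴ = 7.796×10^-8 m⁴
Effective length L_e = K·L = 2 × 1.28 = 2.560 m
P_cr = π²EI / L_e² = π² × 72.5×10⁹ × 7.796×10^-8 / 2.560² = 8.512×10^3 N
Factor of safety n = P_cr / P = 8.5122 / 6.46 = 1.32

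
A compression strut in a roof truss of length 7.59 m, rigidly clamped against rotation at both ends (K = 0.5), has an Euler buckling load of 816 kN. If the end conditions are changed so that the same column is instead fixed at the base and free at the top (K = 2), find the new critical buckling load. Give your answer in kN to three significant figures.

P_cr ≈ 51.0 kN

P_cr ∝ 1/K², so P_cr,new = P_cr,old × (K_old/K_new)² = 816 × (0.5/2)²
= 816 × 0.06250 = 51.0 kN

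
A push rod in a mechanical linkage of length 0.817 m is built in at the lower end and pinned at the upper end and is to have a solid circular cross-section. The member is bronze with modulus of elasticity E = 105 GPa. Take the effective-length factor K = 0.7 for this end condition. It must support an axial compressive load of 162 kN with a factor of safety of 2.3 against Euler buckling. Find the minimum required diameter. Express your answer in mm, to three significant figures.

Required P_cr = n·P = 2.3 × 162 = 372.6 kN
L_e = K·L = 0.7 × 0.817 = 0.5719 m
Required I = P_cr·L_e²/(π²E) = 3.726×10^5 × 0.5719² / (π² × 1.05×10^11) = 1.176×10^-7 m⁴
I_req = 1.176×10^5 mm⁴
Solid circle: I = πd⁴/64  ⇒  d = (64I/π)^(1/4) = (64×1.176×10^5/π)^(1/4) = 39.3 mm

d ≈ 39.3 mm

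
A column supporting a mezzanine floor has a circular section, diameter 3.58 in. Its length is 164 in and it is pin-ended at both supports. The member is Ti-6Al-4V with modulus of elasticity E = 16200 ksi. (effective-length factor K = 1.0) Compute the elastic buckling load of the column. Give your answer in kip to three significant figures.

P_cr ≈ 47.9 kip

I = πd⁴/64 = π×3.58⁴/64 = 8.063 in⁴
Effective length L_e = K·L = 1 × 164 = 164.0 in
P_cr = π²EI / L_e² = π² × 16200×10³ × 8.063 / 164.0² = 4.793×10^4 lb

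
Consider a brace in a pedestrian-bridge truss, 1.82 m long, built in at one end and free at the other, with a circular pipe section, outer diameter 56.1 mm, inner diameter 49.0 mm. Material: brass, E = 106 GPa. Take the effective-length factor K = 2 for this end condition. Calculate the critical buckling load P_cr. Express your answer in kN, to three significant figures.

d_o = 56.1 mm, d_i = 49.0 mm
I = π(d_o⁴ − d_i⁴)/64 = π(56.1⁴ − 49.00⁴)/64 = 2.032×10^5 mm⁴
I = 2.032×10^5 mm⁴ = 2.032×10^-7 m⁴
Effective length L_e = K·L = 2 × 1.82 = 3.640 m
P_cr = π²EI / L_e² = π² × 106×10⁹ × 2.032×10^-7 / 3.640² = 1.605×10^4 N

P_cr ≈ 16.0 kN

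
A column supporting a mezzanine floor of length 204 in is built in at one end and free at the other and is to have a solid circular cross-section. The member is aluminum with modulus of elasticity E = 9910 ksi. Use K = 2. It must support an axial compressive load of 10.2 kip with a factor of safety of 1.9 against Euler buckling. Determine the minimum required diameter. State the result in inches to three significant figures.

d ≈ 5.09 in

Required P_cr = n·P = 1.9 × 10.2 = 19.38 kip
L_e = K·L = 2 × 204 = 408.0 in
Required I = P_cr·L_e²/(π²E) = 1.938×10^4 × 408.0² / (π² × 9.91×10^6) = 32.98 in⁴
Solid circle: I = πd⁴/64  ⇒  d = (64I/π)^(1/4) = (64×32.98/π)^(1/4) = 5.09 in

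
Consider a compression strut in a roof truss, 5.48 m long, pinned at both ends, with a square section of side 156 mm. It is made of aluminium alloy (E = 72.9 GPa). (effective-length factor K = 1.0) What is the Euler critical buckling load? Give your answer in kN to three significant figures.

P_cr ≈ 1180 kN

I = a⁴/12 = 156⁴/12 = 4.935×10^7 mm⁴
I = 4.935×10^7 mm⁴ = 4.935×10^-5 m⁴
Effective length L_e = K·L = 1 × 5.48 = 5.480 m
P_cr = π²EI / L_e² = π² × 72.9×10⁹ × 4.935×10^-5 / 5.480² = 1.182×10^6 N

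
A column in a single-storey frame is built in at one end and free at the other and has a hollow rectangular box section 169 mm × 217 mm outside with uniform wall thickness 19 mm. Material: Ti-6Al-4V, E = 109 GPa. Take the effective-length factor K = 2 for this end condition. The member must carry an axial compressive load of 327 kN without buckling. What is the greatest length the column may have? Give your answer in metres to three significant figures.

Inner dimensions: h_i = 217 − 2×19 = 179.0 mm, b_i = 169 − 2×19 = 131.0 mm
Weak-axis I_min = (h_o·b_o³ − h_i·b_i³)/12 with b_o = 169, b_i = 131.0 mm (shorter outer/inner sides).
I_min = (217×169³ − 179.0×131.0³)/12 = 5.375×10^7 mm⁴
I = 5.375×10^-5 m⁴
At the buckling limit P_cr = P = 3.270×10^5 N
From P_cr = π²EI/(K·L)²:  L = (1/K)·√(π²EI/P_cr) = (1/2)·√(π²×1.09×10^11×5.375×10^-5/3.270×10^5)
L = 6.65 m

L_max ≈ 6.65 m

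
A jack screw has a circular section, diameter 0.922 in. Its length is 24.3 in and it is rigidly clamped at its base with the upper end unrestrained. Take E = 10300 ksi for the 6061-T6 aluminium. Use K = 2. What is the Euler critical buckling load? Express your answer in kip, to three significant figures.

I = πd⁴/64 = π×0.922⁴/64 = 3.547×10^-2 in⁴
Effective length L_e = K·L = 2 × 24.3 = 48.60 in
P_cr = π²EI / L_e² = π² × 10300×10³ × 3.547×10^-2 / 48.60² = 1.527×10^3 lb

P_cr ≈ 1.53 kip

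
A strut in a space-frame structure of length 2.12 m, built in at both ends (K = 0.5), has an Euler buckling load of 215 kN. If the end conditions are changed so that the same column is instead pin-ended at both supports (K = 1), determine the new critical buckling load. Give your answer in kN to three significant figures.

P_cr ∝ 1/K², so P_cr,new = P_cr,old × (K_old/K_new)² = 215 × (0.5/1)²
= 215 × 0.2500 = 53.8 kN

P_cr ≈ 53.8 kN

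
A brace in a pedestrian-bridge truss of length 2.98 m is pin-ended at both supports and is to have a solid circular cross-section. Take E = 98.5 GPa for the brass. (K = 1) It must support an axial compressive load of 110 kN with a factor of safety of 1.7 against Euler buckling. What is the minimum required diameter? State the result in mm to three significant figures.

d ≈ 76.8 mm

Required P_cr = n·P = 1.7 × 110 = 187.0 kN
L_e = K·L = 1 × 2.98 = 2.980 m
Required I = P_cr·L_e²/(π²E) = 1.870×10^5 × 2.980² / (π² × 9.85×10^10) = 1.708×10^-6 m⁴
I_req = 1.708×10^6 mm⁴
Solid circle: I = πd⁴/64  ⇒  d = (64I/π)^(1/4) = (64×1.708×10^6/π)^(1/4) = 76.8 mm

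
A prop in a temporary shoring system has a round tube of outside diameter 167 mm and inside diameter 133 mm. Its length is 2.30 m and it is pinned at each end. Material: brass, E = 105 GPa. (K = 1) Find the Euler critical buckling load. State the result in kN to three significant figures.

P_cr ≈ 4470 kN

d_o = 167 mm, d_i = 133 mm
I = π(d_o⁴ − d_i⁴)/64 = π(167⁴ − 133.0⁴)/64 = 2.282×10^7 mm⁴
I = 2.282×10^7 mm⁴ = 2.282×10^-5 m⁴
Effective length L_e = K·L = 1 × 2.30 = 2.300 m
P_cr = π²EI / L_e² = π² × 105×10⁹ × 2.282×10^-5 / 2.300² = 4.471×10^6 N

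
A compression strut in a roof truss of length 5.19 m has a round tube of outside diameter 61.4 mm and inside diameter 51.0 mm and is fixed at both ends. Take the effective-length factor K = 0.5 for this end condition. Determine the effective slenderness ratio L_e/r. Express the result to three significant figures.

λ ≈ 130

d_o = 61.4 mm, d_i = 51.0 mm
I = π(d_o⁴ − d_i⁴)/64 = π(61.4⁴ − 51.00⁴)/64 = 3.656×10^5 mm⁴
A = 918.1 mm²;  r_min = √(I/A) = √(3.656×10^5/918.1) = 19.95 mm
L_e = K·L = 0.5 × 5.19 m = 2.595 m = 2595.0 mm
λ = L_e / r_min = 2595.0 / 19.95 = 130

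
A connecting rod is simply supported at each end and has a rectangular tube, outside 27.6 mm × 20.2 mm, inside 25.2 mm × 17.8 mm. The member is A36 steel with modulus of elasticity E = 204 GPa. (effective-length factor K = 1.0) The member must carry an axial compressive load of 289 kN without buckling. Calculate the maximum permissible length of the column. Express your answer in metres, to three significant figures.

Weak-axis I_min = (h_o·b_o³ − h_i·b_i³)/12 with b_o = 20.2, b_i = 17.80 mm (shorter outer/inner sides).
I_min = (27.6×20.2³ − 25.20×17.80³)/12 = 7.114×10^3 mm⁴
I = 7.114×10^-9 m⁴
At the buckling limit P_cr = P = 2.890×10^5 N
From P_cr = π²EI/(K·L)²:  L = (1/K)·√(π²EI/P_cr) = (1/1)·√(π²×2.04×10^11×7.114×10^-9/2.890×10^5)
L = 0.223 m

L_max ≈ 0.223 m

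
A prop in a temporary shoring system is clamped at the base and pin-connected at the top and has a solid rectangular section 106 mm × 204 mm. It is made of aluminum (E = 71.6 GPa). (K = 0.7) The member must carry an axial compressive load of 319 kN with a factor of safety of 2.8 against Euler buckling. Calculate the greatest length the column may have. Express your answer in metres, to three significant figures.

L_max ≈ 5.72 m

Buckling occurs about the weak axis: I_min = h·b³/12 with b = 106 mm (the shorter side).
I_min = 204×106³/12 = 2.025×10^7 mm⁴
I = 2.025×10^-5 m⁴
Required critical load P_cr = n·P = 2.8 × 319 = 893.2 kN = 8.932×10^5 N
From P_cr = π²EI/(K·L)²:  L = (1/K)·√(π²EI/P_cr) = (1/0.7)·√(π²×7.16×10^10×2.025×10^-5/8.932×10^5)
L = 5.72 m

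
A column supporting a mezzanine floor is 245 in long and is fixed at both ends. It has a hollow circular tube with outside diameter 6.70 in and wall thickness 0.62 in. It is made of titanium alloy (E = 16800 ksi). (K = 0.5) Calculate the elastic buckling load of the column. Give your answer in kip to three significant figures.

P_cr ≈ 611 kip

Inner diameter d_i = 6.70 − 2×0.62 = 5.460 in
I = π(d_o⁴ − d_i⁴)/64 = π(6.70⁴ − 5.460⁴)/64 = 55.29 in⁴
Effective length L_e = K·L = 0.5 × 245 = 122.5 in
P_cr = π²EI / L_e² = π² × 16800×10³ × 55.29 / 122.5² = 6.109×10^5 lb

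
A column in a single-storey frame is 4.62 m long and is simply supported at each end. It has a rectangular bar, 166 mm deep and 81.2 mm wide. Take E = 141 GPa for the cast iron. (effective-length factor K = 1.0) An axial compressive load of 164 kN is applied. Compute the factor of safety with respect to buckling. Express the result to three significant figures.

Buckling occurs about the weak axis: I_min = h·b³/12 with b = 81.2 mm (the shorter side).
I_min = 166×81.2³/12 = 7.406×10^6 mm⁴
I = 7.406×10^6 mm⁴ = 7.406×10^-6 m⁴
Effective length L_e = K·L = 1 × 4.62 = 4.620 m
P_cr = π²EI / L_e² = π² × 141×10⁹ × 7.406×10^-6 / 4.620² = 4.829×10^5 N
Factor of safety n = P_cr / P = 482.87 / 164 = 2.94

n ≈ 2.94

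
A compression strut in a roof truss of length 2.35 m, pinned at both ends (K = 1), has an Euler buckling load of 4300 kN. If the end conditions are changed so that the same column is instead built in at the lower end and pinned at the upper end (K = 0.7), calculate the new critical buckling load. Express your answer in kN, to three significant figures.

P_cr ∝ 1/K², so P_cr,new = P_cr,old × (K_old/K_new)² = 4300 × (1/0.7)²
= 4300 × 2.041 = 8780 kN

P_cr ≈ 8780 kN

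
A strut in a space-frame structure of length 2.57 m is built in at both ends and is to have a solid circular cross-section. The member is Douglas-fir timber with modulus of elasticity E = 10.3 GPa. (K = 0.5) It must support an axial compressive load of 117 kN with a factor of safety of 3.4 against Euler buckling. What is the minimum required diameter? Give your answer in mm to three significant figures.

d ≈ 107 mm

Required P_cr = n·P = 3.4 × 117 = 397.8 kN
L_e = K·L = 0.5 × 2.57 = 1.285 m
Required I = P_cr·L_e²/(π²E) = 3.978×10^5 × 1.285² / (π² × 1.03×10^10) = 6.462×10^-6 m⁴
I_req = 6.462×10^6 mm⁴
Solid circle: I = πd⁴/64  ⇒  d = (64I/π)^(1/4) = (64×6.462×10^6/π)^(1/4) = 107 mm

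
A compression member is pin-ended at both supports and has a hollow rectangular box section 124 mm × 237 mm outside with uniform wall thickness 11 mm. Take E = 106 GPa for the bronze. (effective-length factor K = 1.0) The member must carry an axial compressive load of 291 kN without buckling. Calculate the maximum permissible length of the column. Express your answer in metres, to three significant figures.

Inner dimensions: h_i = 237 − 2×11 = 215.0 mm, b_i = 124 − 2×11 = 102.0 mm
Weak-axis I_min = (h_o·b_o³ − h_i·b_i³)/12 with b_o = 124, b_i = 102.0 mm (shorter outer/inner sides).
I_min = (237×124³ − 215.0×102.0³)/12 = 1.864×10^7 mm⁴
I = 1.864×10^-5 m⁴
At the buckling limit P_cr = P = 2.910×10^5 N
From P_cr = π²EI/(K·L)²:  L = (1/K)·√(π²EI/P_cr) = (1/1)·√(π²×1.06×10^11×1.864×10^-5/2.910×10^5)
L = 8.19 m

L_max ≈ 8.19 m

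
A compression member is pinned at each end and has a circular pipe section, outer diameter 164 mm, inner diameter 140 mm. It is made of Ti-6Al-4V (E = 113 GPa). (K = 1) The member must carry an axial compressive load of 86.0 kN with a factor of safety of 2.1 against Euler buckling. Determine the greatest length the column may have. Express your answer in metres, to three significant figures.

d_o = 164 mm, d_i = 140 mm
I = π(d_o⁴ − d_i⁴)/64 = π(164⁴ − 140.0⁴)/64 = 1.665×10^7 mm⁴
I = 1.665×10^-5 m⁴
Required critical load P_cr = n·P = 2.1 × 86.0 = 180.6 kN = 1.806×10^5 N
From P_cr = π²EI/(K·L)²:  L = (1/K)·√(π²EI/P_cr) = (1/1)·√(π²×1.13×10^11×1.665×10^-5/1.806×10^5)
L = 10.1 m

L_max ≈ 10.1 m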